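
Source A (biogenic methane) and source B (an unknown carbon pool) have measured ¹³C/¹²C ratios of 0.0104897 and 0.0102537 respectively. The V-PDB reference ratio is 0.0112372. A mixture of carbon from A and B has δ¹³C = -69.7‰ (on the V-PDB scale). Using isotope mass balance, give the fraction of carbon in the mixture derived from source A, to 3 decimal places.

0.849

δ_A = (0.0104897/0.0112372 − 1)×1000 = (0.933480 − 1)×1000 = -66.520‰
δ_B = (0.0102537/0.0112372 − 1)×1000 = (0.912478 − 1)×1000 = -87.522‰
f_A = (δ_mix − δ_B)/(δ_A − δ_B) = (-69.7 − (-87.522))/(-66.520 − (-87.522))
f_A = 17.822 / 21.002 = 0.8486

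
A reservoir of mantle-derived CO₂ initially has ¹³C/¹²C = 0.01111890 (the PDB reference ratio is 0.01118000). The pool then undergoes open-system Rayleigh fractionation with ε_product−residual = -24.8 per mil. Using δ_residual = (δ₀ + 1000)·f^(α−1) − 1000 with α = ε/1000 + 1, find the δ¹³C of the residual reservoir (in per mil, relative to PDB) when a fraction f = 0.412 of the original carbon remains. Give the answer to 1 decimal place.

δ₀ = (0.01111890/0.01118000 − 1)×1000 = (0.994535 − 1)×1000 = -5.465 per mil
α − 1 = ε/1000 = -0.0248
f^(α−1) = 0.412^(-0.0248) = 1.022235
δ_res = (-5.465 + 1000) × 1.022235 − 1000 = 1016.648 − 1000 = 16.65 per mil

16.6 per mil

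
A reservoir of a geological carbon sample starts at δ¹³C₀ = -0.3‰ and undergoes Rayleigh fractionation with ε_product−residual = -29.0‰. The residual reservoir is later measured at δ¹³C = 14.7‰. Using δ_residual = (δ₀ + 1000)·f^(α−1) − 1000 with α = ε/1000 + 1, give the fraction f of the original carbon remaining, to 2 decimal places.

0.60

α − 1 = ε/1000 = -0.0290
(δ_res + 1000)/(δ₀ + 1000) = (14.7 + 1000)/(-0.3 + 1000) = 1014.7/999.7 = 1.015005
f = 1.015005^(1/-0.0290) = exp(ln(1.015005)/-0.0290) = exp(0.01489/-0.0290)
f = exp(-0.5136) = 0.5984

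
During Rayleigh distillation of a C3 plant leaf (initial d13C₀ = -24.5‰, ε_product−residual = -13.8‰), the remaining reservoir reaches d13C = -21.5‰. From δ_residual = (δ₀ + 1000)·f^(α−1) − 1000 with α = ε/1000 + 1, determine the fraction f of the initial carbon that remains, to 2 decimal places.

α − 1 = ε/1000 = -0.0138
(δ_res + 1000)/(δ₀ + 1000) = (-21.5 + 1000)/(-24.5 + 1000) = 978.5/975.5 = 1.003075
f = 1.003075^(1/-0.0138) = exp(ln(1.003075)/-0.0138) = exp(0.00307/-0.0138)
f = exp(-0.2225) = 0.8005

0.80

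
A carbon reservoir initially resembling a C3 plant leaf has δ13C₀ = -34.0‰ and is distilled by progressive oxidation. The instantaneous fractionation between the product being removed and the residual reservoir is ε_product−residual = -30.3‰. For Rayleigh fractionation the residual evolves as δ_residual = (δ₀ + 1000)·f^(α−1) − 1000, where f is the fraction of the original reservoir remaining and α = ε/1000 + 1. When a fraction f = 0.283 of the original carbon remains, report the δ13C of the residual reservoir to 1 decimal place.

3.7‰

Rayleigh residual: δ_res = (δ₀ + 1000)·f^(α−1) − 1000
α = ε/1000 + 1 = 0.96970, so α − 1 = -0.03030
f^(α−1) = 0.283^(-0.03030) = 1.038989
δ_res = (-34.0 + 1000) × 1.038989 − 1000 = 1003.663 − 1000 = 3.66‰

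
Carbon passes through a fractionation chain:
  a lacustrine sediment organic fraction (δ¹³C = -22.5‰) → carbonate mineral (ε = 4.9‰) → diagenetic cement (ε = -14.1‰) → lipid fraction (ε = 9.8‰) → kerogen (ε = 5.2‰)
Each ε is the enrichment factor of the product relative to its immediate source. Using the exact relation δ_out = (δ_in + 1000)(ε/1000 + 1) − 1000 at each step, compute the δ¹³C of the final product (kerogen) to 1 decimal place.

step 1: δ = (-22.50 + 1000)·(4.9/1000 + 1) − 1000 = -17.71‰
step 2: δ = (-17.71 + 1000)·(-14.1/1000 + 1) − 1000 = -31.56‰
step 3: δ = (-31.56 + 1000)·(9.8/1000 + 1) − 1000 = -22.07‰
step 4: δ = (-22.07 + 1000)·(5.2/1000 + 1) − 1000 = -16.98‰

-17.0‰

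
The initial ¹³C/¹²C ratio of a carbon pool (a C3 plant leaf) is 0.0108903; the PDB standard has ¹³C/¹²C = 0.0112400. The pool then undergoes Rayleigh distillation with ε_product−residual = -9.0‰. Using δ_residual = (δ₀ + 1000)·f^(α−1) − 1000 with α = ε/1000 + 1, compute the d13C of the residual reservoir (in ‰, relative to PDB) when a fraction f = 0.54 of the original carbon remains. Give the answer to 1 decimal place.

-25.7‰

δ₀ = (0.0108903/0.0112400 − 1)×1000 = (0.968888 − 1)×1000 = -31.112‰
α − 1 = ε/1000 = -0.0090
f^(α−1) = 0.54^(-0.0090) = 1.005561
δ_res = (-31.112 + 1000) × 1.005561 − 1000 = 974.276 − 1000 = -25.72‰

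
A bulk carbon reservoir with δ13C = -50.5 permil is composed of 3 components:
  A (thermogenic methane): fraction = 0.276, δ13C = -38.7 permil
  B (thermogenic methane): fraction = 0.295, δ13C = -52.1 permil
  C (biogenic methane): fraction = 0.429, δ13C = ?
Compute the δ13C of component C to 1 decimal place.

Isotope mass balance: δ_bulk = Σ fᵢ·δᵢ.
-50.5 = 0.276×(-38.7) + 0.295×(-52.1) + 0.429×δ_C
0.429·δ_C = -50.5 − (-26.051) = -24.449
δ_C = -24.449 / 0.429 = -56.99 permil

-57.0 permil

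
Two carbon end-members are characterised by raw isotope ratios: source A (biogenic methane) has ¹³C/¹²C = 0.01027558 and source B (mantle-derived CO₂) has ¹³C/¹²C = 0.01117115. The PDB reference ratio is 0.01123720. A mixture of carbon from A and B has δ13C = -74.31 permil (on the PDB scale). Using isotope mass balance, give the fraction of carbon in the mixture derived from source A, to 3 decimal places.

0.859

δ_A = (0.01027558/0.01123720 − 1)×1000 = (0.914425 − 1)×1000 = -85.575 permil
δ_B = (0.01117115/0.01123720 − 1)×1000 = (0.994122 − 1)×1000 = -5.878 permil
f_A = (δ_mix − δ_B)/(δ_A − δ_B) = (-74.31 − (-5.878))/(-85.575 − (-5.878))
f_A = -68.432 / -79.697 = 0.8587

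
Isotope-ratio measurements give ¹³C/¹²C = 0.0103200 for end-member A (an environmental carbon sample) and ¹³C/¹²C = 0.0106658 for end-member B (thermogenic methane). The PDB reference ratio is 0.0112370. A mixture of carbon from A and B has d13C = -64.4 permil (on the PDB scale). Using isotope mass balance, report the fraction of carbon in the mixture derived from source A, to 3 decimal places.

0.441

δ_A = (0.0103200/0.0112370 − 1)×1000 = (0.918395 − 1)×1000 = -81.605 permil
δ_B = (0.0106658/0.0112370 − 1)×1000 = (0.949168 − 1)×1000 = -50.832 permil
f_A = (δ_mix − δ_B)/(δ_A − δ_B) = (-64.4 − (-50.832))/(-81.605 − (-50.832))
f_A = -13.568 / -30.773 = 0.4409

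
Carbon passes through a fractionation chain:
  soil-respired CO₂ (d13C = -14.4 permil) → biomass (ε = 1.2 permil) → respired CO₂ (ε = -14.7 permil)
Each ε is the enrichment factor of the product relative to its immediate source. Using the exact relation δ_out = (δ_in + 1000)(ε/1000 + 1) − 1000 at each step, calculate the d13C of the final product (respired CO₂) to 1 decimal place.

step 1: δ = (-14.40 + 1000)·(1.2/1000 + 1) − 1000 = -13.22 permil
step 2: δ = (-13.22 + 1000)·(-14.7/1000 + 1) − 1000 = -27.72 permil

-27.7 permil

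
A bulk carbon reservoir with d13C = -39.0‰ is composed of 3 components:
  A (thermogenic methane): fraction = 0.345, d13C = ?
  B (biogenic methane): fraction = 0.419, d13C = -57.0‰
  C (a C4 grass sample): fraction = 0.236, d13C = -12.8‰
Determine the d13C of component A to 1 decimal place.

-35.1‰

Isotope mass balance: δ_bulk = Σ fᵢ·δᵢ.
-39.0 = 0.345×δ_A + 0.419×(-57.0) + 0.236×(-12.8)
0.345·δ_A = -39.0 − (-26.904) = -12.096
δ_A = -12.096 / 0.345 = -35.06‰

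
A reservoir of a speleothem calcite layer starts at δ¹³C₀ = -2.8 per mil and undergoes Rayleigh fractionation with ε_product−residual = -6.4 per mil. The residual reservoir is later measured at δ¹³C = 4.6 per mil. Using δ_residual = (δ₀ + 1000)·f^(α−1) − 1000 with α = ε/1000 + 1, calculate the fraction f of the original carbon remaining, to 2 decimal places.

0.31

α − 1 = ε/1000 = -0.0064
(δ_res + 1000)/(δ₀ + 1000) = (4.6 + 1000)/(-2.8 + 1000) = 1004.6/997.2 = 1.007421
f = 1.007421^(1/-0.0064) = exp(ln(1.007421)/-0.0064) = exp(0.00739/-0.0064)
f = exp(-1.1552) = 0.3150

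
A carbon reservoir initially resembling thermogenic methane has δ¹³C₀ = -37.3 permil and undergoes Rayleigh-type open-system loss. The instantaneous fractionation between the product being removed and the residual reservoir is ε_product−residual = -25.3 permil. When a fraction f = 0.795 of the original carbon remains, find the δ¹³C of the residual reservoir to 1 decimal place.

-31.7 permil

Rayleigh residual: δ_res = (δ₀ + 1000)·f^(α−1) − 1000
α = ε/1000 + 1 = 0.97470, so α − 1 = -0.02530
f^(α−1) = 0.795^(-0.02530) = 1.005821
δ_res = (-37.3 + 1000) × 1.005821 − 1000 = 968.304 − 1000 = -31.70 permil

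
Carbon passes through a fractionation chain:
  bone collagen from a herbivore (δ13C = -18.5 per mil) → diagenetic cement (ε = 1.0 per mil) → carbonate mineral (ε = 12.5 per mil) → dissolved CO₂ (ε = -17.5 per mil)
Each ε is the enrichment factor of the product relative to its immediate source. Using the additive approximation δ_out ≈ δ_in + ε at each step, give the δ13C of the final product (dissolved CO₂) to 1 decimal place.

-22.5 per mil

step 1: δ ≈ -18.5 + (1.0) = -17.5 per mil
step 2: δ ≈ -17.5 + (12.5) = -5.0 per mil
step 3: δ ≈ -5.0 + (-17.5) = -22.5 per mil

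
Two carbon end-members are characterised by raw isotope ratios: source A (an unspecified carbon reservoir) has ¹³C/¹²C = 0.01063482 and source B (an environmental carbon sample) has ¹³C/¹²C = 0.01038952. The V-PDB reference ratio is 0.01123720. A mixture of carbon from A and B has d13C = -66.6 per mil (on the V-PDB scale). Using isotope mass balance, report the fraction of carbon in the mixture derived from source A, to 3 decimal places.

δ_A = (0.01063482/0.01123720 − 1)×1000 = (0.946394 − 1)×1000 = -53.606 per mil
δ_B = (0.01038952/0.01123720 − 1)×1000 = (0.924565 − 1)×1000 = -75.435 per mil
f_A = (δ_mix − δ_B)/(δ_A − δ_B) = (-66.6 − (-75.435))/(-53.606 − (-75.435))
f_A = 8.835 / 21.829 = 0.4047

0.405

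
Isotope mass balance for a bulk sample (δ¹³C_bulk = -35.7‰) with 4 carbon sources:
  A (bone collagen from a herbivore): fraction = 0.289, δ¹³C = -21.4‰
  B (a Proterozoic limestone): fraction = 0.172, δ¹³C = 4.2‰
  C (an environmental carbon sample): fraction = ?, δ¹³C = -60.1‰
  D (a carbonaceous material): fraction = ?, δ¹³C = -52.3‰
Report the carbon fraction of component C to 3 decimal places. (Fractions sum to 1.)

0.263

Let f_C and f_D be the unknown fractions; fractions sum to 1 so f_C + f_D = 0.539.
Mass balance: Σ fᵢ·δᵢ = δ_bulk ⇒ f_C·(-60.1) + f_D·(-52.3) = -35.7 − (-5.462) = -30.238
Substitute f_D = 0.539 − f_C:
f_C·(-60.1 − -52.3) = -30.238 − 0.539×(-52.3) = -2.048
f_C = -2.048 / -7.8 = 0.2626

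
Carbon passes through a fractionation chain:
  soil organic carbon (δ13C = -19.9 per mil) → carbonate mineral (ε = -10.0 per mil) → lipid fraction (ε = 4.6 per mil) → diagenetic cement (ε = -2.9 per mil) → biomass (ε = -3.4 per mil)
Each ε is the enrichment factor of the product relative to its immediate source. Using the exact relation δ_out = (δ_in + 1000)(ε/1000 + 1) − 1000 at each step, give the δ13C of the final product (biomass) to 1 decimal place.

-31.4 per mil

step 1: δ = (-19.90 + 1000)·(-10.0/1000 + 1) − 1000 = -29.70 per mil
step 2: δ = (-29.70 + 1000)·(4.6/1000 + 1) − 1000 = -25.24 per mil
step 3: δ = (-25.24 + 1000)·(-2.9/1000 + 1) − 1000 = -28.06 per mil
step 4: δ = (-28.06 + 1000)·(-3.4/1000 + 1) − 1000 = -31.37 per mil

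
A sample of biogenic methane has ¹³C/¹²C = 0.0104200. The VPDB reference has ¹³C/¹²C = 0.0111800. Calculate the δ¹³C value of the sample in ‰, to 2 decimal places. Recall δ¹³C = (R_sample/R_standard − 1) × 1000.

δ¹³C = (R_sample / R_standard − 1) × 1000
R_sample / R_standard = 0.0104200 / 0.0111800 = 0.932021
δ¹³C = (0.932021 − 1) × 1000 = -67.979‰

-67.98‰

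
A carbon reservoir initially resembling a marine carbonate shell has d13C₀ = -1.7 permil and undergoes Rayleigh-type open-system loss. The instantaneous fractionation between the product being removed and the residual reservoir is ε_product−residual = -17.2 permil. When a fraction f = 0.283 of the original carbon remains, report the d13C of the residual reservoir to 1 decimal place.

Rayleigh residual: δ_res = (δ₀ + 1000)·f^(α−1) − 1000
α = ε/1000 + 1 = 0.98280, so α − 1 = -0.01720
f^(α−1) = 0.283^(-0.01720) = 1.021949
δ_res = (-1.7 + 1000) × 1.021949 − 1000 = 1020.212 − 1000 = 20.21 permil

20.2 permil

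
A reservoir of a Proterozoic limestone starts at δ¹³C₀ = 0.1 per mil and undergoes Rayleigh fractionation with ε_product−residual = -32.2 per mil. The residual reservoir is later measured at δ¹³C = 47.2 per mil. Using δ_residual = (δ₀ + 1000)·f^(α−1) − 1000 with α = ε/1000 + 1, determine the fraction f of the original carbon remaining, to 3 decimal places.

0.240

α − 1 = ε/1000 = -0.0322
(δ_res + 1000)/(δ₀ + 1000) = (47.2 + 1000)/(0.1 + 1000) = 1047.2/1000.1 = 1.047095
f = 1.047095^(1/-0.0322) = exp(ln(1.047095)/-0.0322) = exp(0.04602/-0.0322)
f = exp(-1.4292) = 0.2395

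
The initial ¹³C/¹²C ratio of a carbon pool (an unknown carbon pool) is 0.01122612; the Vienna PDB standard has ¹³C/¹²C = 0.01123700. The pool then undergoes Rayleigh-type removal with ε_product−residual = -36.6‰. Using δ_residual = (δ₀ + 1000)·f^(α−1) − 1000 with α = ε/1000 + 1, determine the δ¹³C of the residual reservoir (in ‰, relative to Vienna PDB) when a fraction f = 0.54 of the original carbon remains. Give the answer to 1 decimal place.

21.8‰

δ₀ = (0.01122612/0.01123700 − 1)×1000 = (0.999032 − 1)×1000 = -0.968‰
α − 1 = ε/1000 = -0.0366
f^(α−1) = 0.54^(-0.0366) = 1.022809
δ_res = (-0.968 + 1000) × 1.022809 − 1000 = 1021.818 − 1000 = 21.82‰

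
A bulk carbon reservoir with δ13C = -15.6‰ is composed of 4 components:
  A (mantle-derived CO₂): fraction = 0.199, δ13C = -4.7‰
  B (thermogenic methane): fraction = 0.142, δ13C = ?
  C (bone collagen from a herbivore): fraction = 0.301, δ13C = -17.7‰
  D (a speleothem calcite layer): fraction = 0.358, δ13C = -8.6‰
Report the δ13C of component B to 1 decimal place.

-44.1‰

Isotope mass balance: δ_bulk = Σ fᵢ·δᵢ.
-15.6 = 0.199×(-4.7) + 0.142×δ_B + 0.301×(-17.7) + 0.358×(-8.6)
0.142·δ_B = -15.6 − (-9.342) = -6.258
δ_B = -6.258 / 0.142 = -44.07‰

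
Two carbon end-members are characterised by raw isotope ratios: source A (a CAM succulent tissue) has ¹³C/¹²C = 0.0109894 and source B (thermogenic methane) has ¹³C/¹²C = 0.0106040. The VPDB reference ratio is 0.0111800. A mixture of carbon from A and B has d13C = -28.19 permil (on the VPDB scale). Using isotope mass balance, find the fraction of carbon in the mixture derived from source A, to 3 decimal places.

δ_A = (0.0109894/0.0111800 − 1)×1000 = (0.982952 − 1)×1000 = -17.048 permil
δ_B = (0.0106040/0.0111800 − 1)×1000 = (0.948479 − 1)×1000 = -51.521 permil
f_A = (δ_mix − δ_B)/(δ_A − δ_B) = (-28.19 − (-51.521))/(-17.048 − (-51.521))
f_A = 23.331 / 34.472 = 0.6768

0.677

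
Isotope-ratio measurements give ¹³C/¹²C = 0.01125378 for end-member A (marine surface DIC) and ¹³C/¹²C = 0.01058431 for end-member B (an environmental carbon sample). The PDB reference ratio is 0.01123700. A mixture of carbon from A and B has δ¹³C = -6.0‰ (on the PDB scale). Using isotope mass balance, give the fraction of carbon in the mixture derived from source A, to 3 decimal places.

0.874

δ_A = (0.01125378/0.01123700 − 1)×1000 = (1.001493 − 1)×1000 = 1.493‰
δ_B = (0.01058431/0.01123700 − 1)×1000 = (0.941916 − 1)×1000 = -58.084‰
f_A = (δ_mix − δ_B)/(δ_A − δ_B) = (-6.0 − (-58.084))/(1.493 − (-58.084))
f_A = 52.084 / 59.577 = 0.8742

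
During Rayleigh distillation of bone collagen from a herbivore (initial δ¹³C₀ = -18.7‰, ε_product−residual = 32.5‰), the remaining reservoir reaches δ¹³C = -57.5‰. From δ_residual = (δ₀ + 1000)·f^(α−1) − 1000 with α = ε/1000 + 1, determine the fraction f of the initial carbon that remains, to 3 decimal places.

0.289

α − 1 = ε/1000 = 0.0325
(δ_res + 1000)/(δ₀ + 1000) = (-57.5 + 1000)/(-18.7 + 1000) = 942.5/981.3 = 0.960461
f = 0.960461^(1/0.0325) = exp(ln(0.960461)/0.0325) = exp(-0.04034/0.0325)
f = exp(-1.2413) = 0.2890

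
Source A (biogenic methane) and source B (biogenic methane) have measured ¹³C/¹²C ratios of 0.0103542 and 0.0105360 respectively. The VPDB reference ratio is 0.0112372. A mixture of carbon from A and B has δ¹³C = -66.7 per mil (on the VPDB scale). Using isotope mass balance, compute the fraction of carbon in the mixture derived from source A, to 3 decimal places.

0.266

δ_A = (0.0103542/0.0112372 − 1)×1000 = (0.921422 − 1)×1000 = -78.578 per mil
δ_B = (0.0105360/0.0112372 − 1)×1000 = (0.937600 − 1)×1000 = -62.400 per mil
f_A = (δ_mix − δ_B)/(δ_A − δ_B) = (-66.7 − (-62.400))/(-78.578 − (-62.400))
f_A = -4.300 / -16.178 = 0.2658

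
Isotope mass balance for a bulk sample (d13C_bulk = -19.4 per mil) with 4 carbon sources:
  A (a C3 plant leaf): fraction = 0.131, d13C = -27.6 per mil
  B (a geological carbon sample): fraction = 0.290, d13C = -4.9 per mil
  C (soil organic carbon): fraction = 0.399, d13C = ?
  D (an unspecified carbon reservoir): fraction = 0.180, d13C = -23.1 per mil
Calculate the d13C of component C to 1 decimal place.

-25.6 per mil

Isotope mass balance: δ_bulk = Σ fᵢ·δᵢ.
-19.4 = 0.131×(-27.6) + 0.290×(-4.9) + 0.399×δ_C + 0.180×(-23.1)
0.399·δ_C = -19.4 − (-9.195) = -10.205
δ_C = -10.205 / 0.399 = -25.58 per mil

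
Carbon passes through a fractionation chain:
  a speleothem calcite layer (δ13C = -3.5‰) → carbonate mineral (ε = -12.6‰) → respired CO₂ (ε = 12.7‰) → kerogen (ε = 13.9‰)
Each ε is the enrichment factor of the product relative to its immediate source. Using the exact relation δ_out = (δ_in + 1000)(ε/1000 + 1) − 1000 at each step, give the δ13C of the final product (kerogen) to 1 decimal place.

step 1: δ = (-3.50 + 1000)·(-12.6/1000 + 1) − 1000 = -16.06‰
step 2: δ = (-16.06 + 1000)·(12.7/1000 + 1) − 1000 = -3.56‰
step 3: δ = (-3.56 + 1000)·(13.9/1000 + 1) − 1000 = 10.29‰

10.3‰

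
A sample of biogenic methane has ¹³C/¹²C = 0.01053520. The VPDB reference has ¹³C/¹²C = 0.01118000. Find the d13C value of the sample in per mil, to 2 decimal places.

-57.67 per mil

d13C = (R_sample / R_standard − 1) × 1000
R_sample / R_standard = 0.01053520 / 0.01118000 = 0.942326
d13C = (0.942326 − 1) × 1000 = -57.674 per mil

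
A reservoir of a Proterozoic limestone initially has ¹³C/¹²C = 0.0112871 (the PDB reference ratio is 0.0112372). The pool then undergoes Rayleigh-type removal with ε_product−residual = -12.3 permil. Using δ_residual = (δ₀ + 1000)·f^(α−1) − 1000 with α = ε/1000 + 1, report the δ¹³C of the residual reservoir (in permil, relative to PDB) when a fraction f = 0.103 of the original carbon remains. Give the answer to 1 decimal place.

32.9 permil

δ₀ = (0.0112871/0.0112372 − 1)×1000 = (1.004441 − 1)×1000 = 4.441 permil
α − 1 = ε/1000 = -0.0123
f^(α−1) = 0.103^(-0.0123) = 1.028353
δ_res = (4.441 + 1000) × 1.028353 − 1000 = 1032.919 − 1000 = 32.92 permil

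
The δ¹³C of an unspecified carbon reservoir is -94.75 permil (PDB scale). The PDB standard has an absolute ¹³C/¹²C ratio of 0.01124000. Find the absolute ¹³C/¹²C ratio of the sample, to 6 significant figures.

R_sample = R_standard × (δ¹³C/1000 + 1)
R_sample = 0.01124000 × (-94.75/1000 + 1) = 0.01124000 × 0.905250
R_sample = 0.0101750

0.0101750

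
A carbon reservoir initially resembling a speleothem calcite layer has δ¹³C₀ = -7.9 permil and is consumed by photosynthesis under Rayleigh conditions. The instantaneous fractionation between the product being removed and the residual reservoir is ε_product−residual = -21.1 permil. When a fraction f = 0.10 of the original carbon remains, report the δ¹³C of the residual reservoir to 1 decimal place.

41.5 permil

Rayleigh residual: δ_res = (δ₀ + 1000)·f^(α−1) − 1000
α = ε/1000 + 1 = 0.97890, so α − 1 = -0.02110
f^(α−1) = 0.10^(-0.02110) = 1.049784
δ_res = (-7.9 + 1000) × 1.049784 − 1000 = 1041.491 − 1000 = 41.49 permil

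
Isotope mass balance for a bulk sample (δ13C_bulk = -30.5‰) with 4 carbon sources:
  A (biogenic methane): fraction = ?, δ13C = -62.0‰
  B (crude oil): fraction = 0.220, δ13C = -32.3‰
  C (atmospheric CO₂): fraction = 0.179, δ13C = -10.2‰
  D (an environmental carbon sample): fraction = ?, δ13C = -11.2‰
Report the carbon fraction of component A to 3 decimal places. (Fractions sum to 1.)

Let f_A and f_D be the unknown fractions; fractions sum to 1 so f_A + f_D = 0.601.
Mass balance: Σ fᵢ·δᵢ = δ_bulk ⇒ f_A·(-62.0) + f_D·(-11.2) = -30.5 − (-8.932) = -21.568
Substitute f_D = 0.601 − f_A:
f_A·(-62.0 − -11.2) = -21.568 − 0.601×(-11.2) = -14.837
f_A = -14.837 / -50.8 = 0.2921

0.292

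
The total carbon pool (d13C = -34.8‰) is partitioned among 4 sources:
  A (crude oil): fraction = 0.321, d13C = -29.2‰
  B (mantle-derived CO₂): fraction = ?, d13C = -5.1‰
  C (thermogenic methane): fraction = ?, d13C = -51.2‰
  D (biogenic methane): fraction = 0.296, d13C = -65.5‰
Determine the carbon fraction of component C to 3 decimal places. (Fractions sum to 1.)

Let f_C and f_B be the unknown fractions; fractions sum to 1 so f_C + f_B = 0.383.
Mass balance: Σ fᵢ·δᵢ = δ_bulk ⇒ f_C·(-51.2) + f_B·(-5.1) = -34.8 − (-28.761) = -6.039
Substitute f_B = 0.383 − f_C:
f_C·(-51.2 − -5.1) = -6.039 − 0.383×(-5.1) = -4.085
f_C = -4.085 / -46.1 = 0.0886

0.089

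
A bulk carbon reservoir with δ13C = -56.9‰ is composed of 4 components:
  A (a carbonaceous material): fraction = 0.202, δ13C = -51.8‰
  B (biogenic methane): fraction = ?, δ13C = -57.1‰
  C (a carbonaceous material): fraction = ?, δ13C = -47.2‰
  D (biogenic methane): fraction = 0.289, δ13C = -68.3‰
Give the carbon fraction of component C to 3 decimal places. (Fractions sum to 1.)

Let f_C and f_B be the unknown fractions; fractions sum to 1 so f_C + f_B = 0.509.
Mass balance: Σ fᵢ·δᵢ = δ_bulk ⇒ f_C·(-47.2) + f_B·(-57.1) = -56.9 − (-30.202) = -26.698
Substitute f_B = 0.509 − f_C:
f_C·(-47.2 − -57.1) = -26.698 − 0.509×(-57.1) = 2.366
f_C = 2.366 / 9.9 = 0.2390

0.239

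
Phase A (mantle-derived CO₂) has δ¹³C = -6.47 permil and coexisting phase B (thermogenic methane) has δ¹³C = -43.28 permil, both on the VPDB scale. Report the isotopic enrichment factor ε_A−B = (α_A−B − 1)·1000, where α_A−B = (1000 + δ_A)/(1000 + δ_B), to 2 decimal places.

38.48 permil

α_A−B = (1000 + -6.47) / (1000 + -43.28) = 993.53 / 956.72 = 1.038475
ε_A−B = (1.038475 − 1) × 1000 = 38.475 permil
(The approximation ε ≈ δ_A − δ_B would give 36.81 permil.)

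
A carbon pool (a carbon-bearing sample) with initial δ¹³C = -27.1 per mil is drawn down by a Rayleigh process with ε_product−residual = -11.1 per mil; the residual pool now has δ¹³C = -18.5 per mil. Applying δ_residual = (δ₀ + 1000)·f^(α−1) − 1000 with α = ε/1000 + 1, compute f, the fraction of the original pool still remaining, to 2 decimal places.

0.45

α − 1 = ε/1000 = -0.0111
(δ_res + 1000)/(δ₀ + 1000) = (-18.5 + 1000)/(-27.1 + 1000) = 981.5/972.9 = 1.008840
f = 1.008840^(1/-0.0111) = exp(ln(1.008840)/-0.0111) = exp(0.00880/-0.0111)
f = exp(-0.7929) = 0.4526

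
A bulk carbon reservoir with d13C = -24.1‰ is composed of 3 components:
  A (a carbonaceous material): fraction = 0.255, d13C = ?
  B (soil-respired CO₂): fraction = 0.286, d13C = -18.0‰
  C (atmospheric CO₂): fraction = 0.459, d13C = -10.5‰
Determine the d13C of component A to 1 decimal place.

Isotope mass balance: δ_bulk = Σ fᵢ·δᵢ.
-24.1 = 0.255×δ_A + 0.286×(-18.0) + 0.459×(-10.5)
0.255·δ_A = -24.1 − (-9.968) = -14.133
δ_A = -14.133 / 0.255 = -55.42‰

-55.4‰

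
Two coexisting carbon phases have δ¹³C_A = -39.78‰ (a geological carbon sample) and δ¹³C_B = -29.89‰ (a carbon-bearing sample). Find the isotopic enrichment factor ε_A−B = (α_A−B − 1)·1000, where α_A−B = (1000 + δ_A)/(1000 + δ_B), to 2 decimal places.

α_A−B = (1000 + -39.78) / (1000 + -29.89) = 960.22 / 970.11 = 0.989805
ε_A−B = (0.989805 − 1) × 1000 = -10.195‰
(The approximation ε ≈ δ_A − δ_B would give -9.89‰.)

-10.19‰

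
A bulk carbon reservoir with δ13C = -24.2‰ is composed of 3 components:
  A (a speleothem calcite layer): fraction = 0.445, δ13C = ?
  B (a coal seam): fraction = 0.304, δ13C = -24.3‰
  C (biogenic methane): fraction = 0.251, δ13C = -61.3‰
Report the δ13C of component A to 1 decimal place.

Isotope mass balance: δ_bulk = Σ fᵢ·δᵢ.
-24.2 = 0.445×δ_A + 0.304×(-24.3) + 0.251×(-61.3)
0.445·δ_A = -24.2 − (-22.773) = -1.427
δ_A = -1.427 / 0.445 = -3.21‰

-3.2‰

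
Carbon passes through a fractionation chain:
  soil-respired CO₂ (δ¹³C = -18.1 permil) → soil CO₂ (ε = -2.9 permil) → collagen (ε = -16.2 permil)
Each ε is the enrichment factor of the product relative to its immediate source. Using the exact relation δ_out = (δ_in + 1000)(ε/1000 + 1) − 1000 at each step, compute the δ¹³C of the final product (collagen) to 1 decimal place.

step 1: δ = (-18.10 + 1000)·(-2.9/1000 + 1) − 1000 = -20.95 permil
step 2: δ = (-20.95 + 1000)·(-16.2/1000 + 1) − 1000 = -36.81 permil

-36.8 permil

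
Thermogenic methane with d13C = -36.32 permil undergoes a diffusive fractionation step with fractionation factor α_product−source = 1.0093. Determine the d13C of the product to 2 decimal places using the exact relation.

-27.36 permil

δ_product = (δ_source + 1000)·α − 1000
δ_product = (-36.32 + 1000) × 1.0093 − 1000
δ_product = 972.642 − 1000 = -27.358 permil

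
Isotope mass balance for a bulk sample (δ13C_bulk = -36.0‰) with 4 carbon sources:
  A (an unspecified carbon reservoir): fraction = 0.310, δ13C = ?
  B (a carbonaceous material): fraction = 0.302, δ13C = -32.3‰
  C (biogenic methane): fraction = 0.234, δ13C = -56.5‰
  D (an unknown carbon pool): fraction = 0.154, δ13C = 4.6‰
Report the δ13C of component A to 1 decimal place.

Isotope mass balance: δ_bulk = Σ fᵢ·δᵢ.
-36.0 = 0.310×δ_A + 0.302×(-32.3) + 0.234×(-56.5) + 0.154×(4.6)
0.310·δ_A = -36.0 − (-22.267) = -13.733
δ_A = -13.733 / 0.310 = -44.30‰

-44.3‰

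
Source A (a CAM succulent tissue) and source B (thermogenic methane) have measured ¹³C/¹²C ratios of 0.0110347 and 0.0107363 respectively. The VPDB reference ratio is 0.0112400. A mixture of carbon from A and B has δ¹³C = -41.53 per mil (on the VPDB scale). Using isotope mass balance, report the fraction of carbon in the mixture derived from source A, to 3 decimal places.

δ_A = (0.0110347/0.0112400 − 1)×1000 = (0.981735 − 1)×1000 = -18.265 per mil
δ_B = (0.0107363/0.0112400 − 1)×1000 = (0.955187 − 1)×1000 = -44.813 per mil
f_A = (δ_mix − δ_B)/(δ_A − δ_B) = (-41.53 − (-44.813))/(-18.265 − (-44.813))
f_A = 3.283 / 26.548 = 0.1237

0.124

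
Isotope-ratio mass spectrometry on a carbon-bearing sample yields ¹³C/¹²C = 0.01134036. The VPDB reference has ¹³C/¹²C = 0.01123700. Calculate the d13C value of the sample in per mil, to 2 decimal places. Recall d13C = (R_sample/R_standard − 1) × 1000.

d13C = (R_sample / R_standard − 1) × 1000
R_sample / R_standard = 0.01134036 / 0.01123700 = 1.009198
d13C = (1.009198 − 1) × 1000 = 9.198 per mil

9.20 per mil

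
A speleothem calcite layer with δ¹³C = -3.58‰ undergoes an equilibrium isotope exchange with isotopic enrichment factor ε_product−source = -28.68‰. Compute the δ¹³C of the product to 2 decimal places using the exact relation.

Exactly, δ_product = (δ_source + 1000)·(ε/1000 + 1) − 1000.
δ_product = (-3.58 + 1000) × (-28.68/1000 + 1) − 1000
δ_product = -32.157‰

-32.16‰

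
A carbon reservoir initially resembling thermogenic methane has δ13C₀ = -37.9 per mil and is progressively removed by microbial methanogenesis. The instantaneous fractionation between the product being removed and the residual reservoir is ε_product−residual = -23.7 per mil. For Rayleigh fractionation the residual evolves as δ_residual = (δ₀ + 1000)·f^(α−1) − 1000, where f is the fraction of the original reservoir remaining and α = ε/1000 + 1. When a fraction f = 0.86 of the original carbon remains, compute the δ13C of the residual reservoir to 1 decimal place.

-34.5 per mil

Rayleigh residual: δ_res = (δ₀ + 1000)·f^(α−1) − 1000
α = ε/1000 + 1 = 0.97630, so α − 1 = -0.02370
f^(α−1) = 0.86^(-0.02370) = 1.003581
δ_res = (-37.9 + 1000) × 1.003581 − 1000 = 965.545 − 1000 = -34.45 per mil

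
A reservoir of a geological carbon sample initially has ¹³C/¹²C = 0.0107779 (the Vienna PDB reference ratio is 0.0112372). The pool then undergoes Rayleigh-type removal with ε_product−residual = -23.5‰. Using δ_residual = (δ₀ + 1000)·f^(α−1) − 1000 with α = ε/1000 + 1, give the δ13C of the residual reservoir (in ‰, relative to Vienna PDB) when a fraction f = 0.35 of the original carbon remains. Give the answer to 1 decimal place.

δ₀ = (0.0107779/0.0112372 − 1)×1000 = (0.959127 − 1)×1000 = -40.873‰
α − 1 = ε/1000 = -0.0235
f^(α−1) = 0.35^(-0.0235) = 1.024978
δ_res = (-40.873 + 1000) × 1.024978 − 1000 = 983.084 − 1000 = -16.92‰

-16.9‰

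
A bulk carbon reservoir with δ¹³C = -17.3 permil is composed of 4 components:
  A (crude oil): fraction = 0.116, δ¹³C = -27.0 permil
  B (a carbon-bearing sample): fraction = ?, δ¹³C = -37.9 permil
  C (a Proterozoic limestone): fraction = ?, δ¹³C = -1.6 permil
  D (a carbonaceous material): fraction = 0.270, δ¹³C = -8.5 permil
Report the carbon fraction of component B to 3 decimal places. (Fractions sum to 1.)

Let f_B and f_C be the unknown fractions; fractions sum to 1 so f_B + f_C = 0.614.
Mass balance: Σ fᵢ·δᵢ = δ_bulk ⇒ f_B·(-37.9) + f_C·(-1.6) = -17.3 − (-5.427) = -11.873
Substitute f_C = 0.614 − f_B:
f_B·(-37.9 − -1.6) = -11.873 − 0.614×(-1.6) = -10.891
f_B = -10.891 / -36.3 = 0.3000

0.300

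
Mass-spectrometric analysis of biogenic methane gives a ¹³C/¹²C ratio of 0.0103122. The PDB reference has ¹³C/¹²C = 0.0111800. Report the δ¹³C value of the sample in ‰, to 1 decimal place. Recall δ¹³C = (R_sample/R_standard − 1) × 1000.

-77.6‰

δ¹³C = (R_sample / R_standard − 1) × 1000
R_sample / R_standard = 0.0103122 / 0.0111800 = 0.922379
δ¹³C = (0.922379 − 1) × 1000 = -77.62‰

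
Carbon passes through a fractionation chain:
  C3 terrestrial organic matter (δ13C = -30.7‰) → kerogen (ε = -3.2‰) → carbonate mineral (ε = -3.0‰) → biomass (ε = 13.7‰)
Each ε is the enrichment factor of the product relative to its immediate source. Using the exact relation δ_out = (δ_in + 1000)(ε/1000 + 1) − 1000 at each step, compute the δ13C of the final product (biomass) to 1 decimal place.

-23.5‰

step 1: δ = (-30.70 + 1000)·(-3.2/1000 + 1) − 1000 = -33.80‰
step 2: δ = (-33.80 + 1000)·(-3.0/1000 + 1) − 1000 = -36.70‰
step 3: δ = (-36.70 + 1000)·(13.7/1000 + 1) − 1000 = -23.50‰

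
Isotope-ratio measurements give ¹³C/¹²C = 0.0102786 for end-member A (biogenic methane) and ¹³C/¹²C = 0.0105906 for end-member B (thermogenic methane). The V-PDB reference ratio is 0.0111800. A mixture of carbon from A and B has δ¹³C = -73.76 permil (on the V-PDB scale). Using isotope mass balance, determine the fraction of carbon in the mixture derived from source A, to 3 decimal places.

0.754

δ_A = (0.0102786/0.0111800 − 1)×1000 = (0.919374 − 1)×1000 = -80.626 permil
δ_B = (0.0105906/0.0111800 − 1)×1000 = (0.947281 − 1)×1000 = -52.719 permil
f_A = (δ_mix − δ_B)/(δ_A − δ_B) = (-73.76 − (-52.719))/(-80.626 − (-52.719))
f_A = -21.041 / -27.907 = 0.7540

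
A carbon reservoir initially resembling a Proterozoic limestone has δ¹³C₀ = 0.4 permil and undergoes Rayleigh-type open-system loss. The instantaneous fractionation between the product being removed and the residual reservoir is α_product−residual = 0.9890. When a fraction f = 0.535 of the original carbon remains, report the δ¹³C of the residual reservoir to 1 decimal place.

Rayleigh residual: δ_res = (δ₀ + 1000)·f^(α−1) − 1000
α − 1 = -0.01100
f^(α−1) = 0.535^(-0.01100) = 1.006904
δ_res = (0.4 + 1000) × 1.006904 − 1000 = 1007.307 − 1000 = 7.31 permil

7.3 permil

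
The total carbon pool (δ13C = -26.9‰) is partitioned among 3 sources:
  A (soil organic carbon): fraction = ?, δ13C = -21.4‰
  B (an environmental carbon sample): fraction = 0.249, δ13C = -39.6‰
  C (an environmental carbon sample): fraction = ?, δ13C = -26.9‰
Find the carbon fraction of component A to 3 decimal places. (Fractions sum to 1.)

0.575

Let f_A and f_C be the unknown fractions; fractions sum to 1 so f_A + f_C = 0.751.
Mass balance: Σ fᵢ·δᵢ = δ_bulk ⇒ f_A·(-21.4) + f_C·(-26.9) = -26.9 − (-9.860) = -17.040
Substitute f_C = 0.751 − f_A:
f_A·(-21.4 − -26.9) = -17.040 − 0.751×(-26.9) = 3.162
f_A = 3.162 / 5.5 = 0.5750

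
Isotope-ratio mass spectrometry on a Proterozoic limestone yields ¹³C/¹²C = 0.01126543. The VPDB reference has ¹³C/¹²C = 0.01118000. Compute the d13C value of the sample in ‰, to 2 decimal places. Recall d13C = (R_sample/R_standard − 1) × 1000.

7.64‰

d13C = (R_sample / R_standard − 1) × 1000
R_sample / R_standard = 0.01126543 / 0.01118000 = 1.007641
d13C = (1.007641 − 1) × 1000 = 7.641‰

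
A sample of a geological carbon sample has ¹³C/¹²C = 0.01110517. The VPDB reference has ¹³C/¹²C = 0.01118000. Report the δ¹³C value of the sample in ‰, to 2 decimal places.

-6.69‰

δ¹³C = (R_sample / R_standard − 1) × 1000
R_sample / R_standard = 0.01110517 / 0.01118000 = 0.993307
δ¹³C = (0.993307 − 1) × 1000 = -6.693‰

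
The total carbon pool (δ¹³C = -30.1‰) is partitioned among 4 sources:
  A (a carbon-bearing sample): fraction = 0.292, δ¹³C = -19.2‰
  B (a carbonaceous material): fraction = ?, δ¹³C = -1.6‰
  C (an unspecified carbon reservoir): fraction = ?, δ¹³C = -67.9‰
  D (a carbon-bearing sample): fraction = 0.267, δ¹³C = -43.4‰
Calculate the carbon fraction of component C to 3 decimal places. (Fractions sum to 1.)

0.184

Let f_C and f_B be the unknown fractions; fractions sum to 1 so f_C + f_B = 0.441.
Mass balance: Σ fᵢ·δᵢ = δ_bulk ⇒ f_C·(-67.9) + f_B·(-1.6) = -30.1 − (-17.194) = -12.906
Substitute f_B = 0.441 − f_C:
f_C·(-67.9 − -1.6) = -12.906 − 0.441×(-1.6) = -12.200
f_C = -12.200 / -66.3 = 0.1840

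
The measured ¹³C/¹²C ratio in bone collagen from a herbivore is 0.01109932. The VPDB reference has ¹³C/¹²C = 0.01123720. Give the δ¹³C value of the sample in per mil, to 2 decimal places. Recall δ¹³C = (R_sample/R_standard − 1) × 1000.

-12.27 per mil

δ¹³C = (R_sample / R_standard − 1) × 1000
R_sample / R_standard = 0.01109932 / 0.01123720 = 0.987730
δ¹³C = (0.987730 − 1) × 1000 = -12.270 per mil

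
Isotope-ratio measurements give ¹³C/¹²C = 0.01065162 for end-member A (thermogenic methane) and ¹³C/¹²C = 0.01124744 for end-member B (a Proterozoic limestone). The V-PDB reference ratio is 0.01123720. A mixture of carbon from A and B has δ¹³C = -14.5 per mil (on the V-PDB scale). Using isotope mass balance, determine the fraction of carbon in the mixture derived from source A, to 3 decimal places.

δ_A = (0.01065162/0.01123720 − 1)×1000 = (0.947889 − 1)×1000 = -52.111 per mil
δ_B = (0.01124744/0.01123720 − 1)×1000 = (1.000911 − 1)×1000 = 0.911 per mil
f_A = (δ_mix − δ_B)/(δ_A − δ_B) = (-14.5 − (0.911))/(-52.111 − (0.911))
f_A = -15.411 / -53.022 = 0.2907

0.291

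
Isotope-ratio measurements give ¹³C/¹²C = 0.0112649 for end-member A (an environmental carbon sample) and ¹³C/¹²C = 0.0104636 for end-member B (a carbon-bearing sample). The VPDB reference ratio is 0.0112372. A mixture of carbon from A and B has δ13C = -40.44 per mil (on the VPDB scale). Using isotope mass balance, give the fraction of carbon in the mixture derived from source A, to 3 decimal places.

0.398

δ_A = (0.0112649/0.0112372 − 1)×1000 = (1.002465 − 1)×1000 = 2.465 per mil
δ_B = (0.0104636/0.0112372 − 1)×1000 = (0.931157 − 1)×1000 = -68.843 per mil
f_A = (δ_mix − δ_B)/(δ_A − δ_B) = (-40.44 − (-68.843))/(2.465 − (-68.843))
f_A = 28.403 / 71.308 = 0.3983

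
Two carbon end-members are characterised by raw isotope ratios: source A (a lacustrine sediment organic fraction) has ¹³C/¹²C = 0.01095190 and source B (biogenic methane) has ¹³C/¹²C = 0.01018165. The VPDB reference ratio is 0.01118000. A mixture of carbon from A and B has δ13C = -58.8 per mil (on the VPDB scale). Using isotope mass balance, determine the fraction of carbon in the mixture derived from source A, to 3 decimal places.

0.443

δ_A = (0.01095190/0.01118000 − 1)×1000 = (0.979597 − 1)×1000 = -20.403 per mil
δ_B = (0.01018165/0.01118000 − 1)×1000 = (0.910702 − 1)×1000 = -89.298 per mil
f_A = (δ_mix − δ_B)/(δ_A − δ_B) = (-58.8 − (-89.298))/(-20.403 − (-89.298))
f_A = 30.498 / 68.895 = 0.4427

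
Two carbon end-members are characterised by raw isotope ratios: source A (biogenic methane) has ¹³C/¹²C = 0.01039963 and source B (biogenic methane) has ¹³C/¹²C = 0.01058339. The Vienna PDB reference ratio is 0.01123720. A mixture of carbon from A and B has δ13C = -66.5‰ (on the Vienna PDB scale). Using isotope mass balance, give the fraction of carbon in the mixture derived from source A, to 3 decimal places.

δ_A = (0.01039963/0.01123720 − 1)×1000 = (0.925465 − 1)×1000 = -74.535‰
δ_B = (0.01058339/0.01123720 − 1)×1000 = (0.941817 − 1)×1000 = -58.183‰
f_A = (δ_mix − δ_B)/(δ_A − δ_B) = (-66.5 − (-58.183))/(-74.535 − (-58.183))
f_A = -8.317 / -16.353 = 0.5086

0.509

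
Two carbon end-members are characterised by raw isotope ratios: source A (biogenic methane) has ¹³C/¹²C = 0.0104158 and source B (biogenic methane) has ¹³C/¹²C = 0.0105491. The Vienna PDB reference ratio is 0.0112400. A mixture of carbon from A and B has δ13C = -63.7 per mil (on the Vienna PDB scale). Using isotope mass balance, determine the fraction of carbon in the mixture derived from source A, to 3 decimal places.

0.188

δ_A = (0.0104158/0.0112400 − 1)×1000 = (0.926673 − 1)×1000 = -73.327 per mil
δ_B = (0.0105491/0.0112400 − 1)×1000 = (0.938532 − 1)×1000 = -61.468 per mil
f_A = (δ_mix − δ_B)/(δ_A − δ_B) = (-63.7 − (-61.468))/(-73.327 − (-61.468))
f_A = -2.232 / -11.859 = 0.1882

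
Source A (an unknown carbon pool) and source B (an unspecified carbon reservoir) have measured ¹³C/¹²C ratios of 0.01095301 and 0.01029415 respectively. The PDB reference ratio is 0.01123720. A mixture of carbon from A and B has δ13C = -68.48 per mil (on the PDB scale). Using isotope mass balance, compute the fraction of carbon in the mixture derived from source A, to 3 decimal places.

0.263

δ_A = (0.01095301/0.01123720 − 1)×1000 = (0.974710 − 1)×1000 = -25.290 per mil
δ_B = (0.01029415/0.01123720 − 1)×1000 = (0.916078 − 1)×1000 = -83.922 per mil
f_A = (δ_mix − δ_B)/(δ_A − δ_B) = (-68.48 − (-83.922))/(-25.290 − (-83.922))
f_A = 15.442 / 58.632 = 0.2634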